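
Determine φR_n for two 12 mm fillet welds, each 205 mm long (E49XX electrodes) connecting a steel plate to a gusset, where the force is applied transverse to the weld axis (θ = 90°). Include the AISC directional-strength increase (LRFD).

φR_n ≈ 1150 kN

E49XX → F_EXX = 490 MPa.
t_e = 0.707 × 12 = 8.484 mm; A_we = 8.484 × 410 = 3478 mm².
Directional factor: 1.0 + 0.5 sin^1.5(90°) = 1.5.
F_nw = 0.6 × 490 × 1.5 = 441 MPa.
φR_n = 0.75 × 441 × 3478 × 10⁻³ = 1150 kN.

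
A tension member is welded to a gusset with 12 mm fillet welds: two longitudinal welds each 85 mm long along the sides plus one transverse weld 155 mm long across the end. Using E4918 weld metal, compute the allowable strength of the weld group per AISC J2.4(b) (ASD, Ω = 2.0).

R_n/Ω ≈ 470 kN

E49XX → F_EXX = 490 MPa.
t_e = 0.707 × 12 = 8.484 mm.
R_nwl = 0.6 × 490 × 8.484 × 170 × 10⁻³ = 424 kN (longitudinal, 2 welds).
R_nwt = 0.6 × 490 × 8.484 × 155 × 10⁻³ = 386.6 kN (transverse, base value).
(i) R_nwl + R_nwt = 810.6 kN; (ii) 0.85 R_nwl + 1.5 R_nwt = 940.3 kN.
R_n = max = 940.3 kN [governs: (ii)]; R_n/Ω = 470.2 kN.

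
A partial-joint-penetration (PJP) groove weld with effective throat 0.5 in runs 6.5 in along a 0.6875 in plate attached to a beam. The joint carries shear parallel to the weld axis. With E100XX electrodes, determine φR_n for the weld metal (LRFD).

φR_n ≈ 146 kip

E100XX → F_EXX = 100 ksi.
Effective throat (given) t_e = 0.5 in.
A_we = 0.5 × 6.5 = 3.25 in².
F_nw = 0.6 F_EXX = 60 ksi.
φR_n = 0.75 × 60 × 3.25 = 146.2 kip.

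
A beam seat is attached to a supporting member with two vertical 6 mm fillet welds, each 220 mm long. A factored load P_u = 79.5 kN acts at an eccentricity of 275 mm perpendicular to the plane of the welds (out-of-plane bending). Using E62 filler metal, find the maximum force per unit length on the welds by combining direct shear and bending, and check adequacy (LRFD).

E62XX → F_EXX = 620 MPa.
L_w = 2 × 220 = 440 mm; section modulus (unit throat) S = 2 × L²/6 = 16130 mm².
Direct shear f_v = P/L_w = 79.5×10³/440 = 180.7 N/mm.
Moment M = P × e = 79.5×10³ × 275 = 21862000 N·mm; bending f_b = M/S = 1355 N/mm.
f_max = √(f_v² + f_b²) = √(180.7² + 1355²) = 1367 N/mm.
φr_n = 0.75 × 0.6 × 620 × (0.707 × 6) = 1184 N/mm → NOT adequate.

f_max ≈ 1370 N/mm; NOT adequate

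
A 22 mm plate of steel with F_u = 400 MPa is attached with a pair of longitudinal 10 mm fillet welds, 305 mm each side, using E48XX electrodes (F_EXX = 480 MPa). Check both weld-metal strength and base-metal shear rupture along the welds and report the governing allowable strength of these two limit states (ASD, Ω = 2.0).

R_n/Ω ≈ 621 kN (weld metal governs)

t_e = 0.707 × 10 = 7.07 mm; L = 610 mm.
Weld metal: R_n/Ω = (1/2.0) × 0.6 × 480 × 7.07 × 610 × 10⁻³ = 621 kN.
Base metal (shear rupture): R_n/Ω = (1/2.0) × 0.6 × 400 × 22 × 610 × 10⁻³ = 1610 kN.
Governing: weld metal.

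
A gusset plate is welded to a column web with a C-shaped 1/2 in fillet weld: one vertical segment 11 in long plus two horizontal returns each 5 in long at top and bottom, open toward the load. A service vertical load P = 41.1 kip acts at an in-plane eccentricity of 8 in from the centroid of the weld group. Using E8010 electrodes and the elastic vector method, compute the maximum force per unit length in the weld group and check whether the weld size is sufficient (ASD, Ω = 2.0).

f_max ≈ 6.04 kip/in; adequate

E80XX → F_EXX = 80 ksi.
Total weld length L_w = 21 in. Treat welds as unit-width lines.
Centroid: x̄ = 2×5×2.5 / 21 = 1.19 in from the vertical weld.
Polar moment about centroid: J = I_x + I_y = [11³/12 + 2×5×5.5²] + [11×1.19² + 2(5³/12 + 5×1.31²)] = 467 in³.
Direct shear f_v = P/L_w = 41.1 / 21 = 1.957 kip/in (vertical).
Torsion M = P·e = 41.1 × 8 = 328.8 kip·in.
Critical point at (x, y) = (3.81, 5.5) from centroid. f_tx = M·y/J = 3.872 kip/in; f_ty = M·x/J = 2.682 kip/in.
Resultant f_max = √[f_tx² + (f_v + f_ty)²] = √[3.872² + (1.957 + 2.682)²] = 6.043 kip/in.
Capacity per unit length: r_n/Ω = (1/2.0) × 0.6 × 80 × (0.707 × 0.5) = 8.484 kip/in.
6.043 ≤ 8.484 → adequate.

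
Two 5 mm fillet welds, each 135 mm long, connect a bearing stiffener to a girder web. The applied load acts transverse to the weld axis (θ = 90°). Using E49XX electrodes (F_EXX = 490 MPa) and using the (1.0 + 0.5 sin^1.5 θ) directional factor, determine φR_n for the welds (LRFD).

t_e = 0.707 × 5 = 3.535 mm; A_we = 3.535 × 270 = 954.4 mm².
Directional factor: 1.0 + 0.5 sin^1.5(90°) = 1.5.
F_nw = 0.6 × 490 × 1.5 = 441 MPa.
φR_n = 0.75 × 441 × 954.4 × 10⁻³ = 315.7 kN.

φR_n ≈ 316 kN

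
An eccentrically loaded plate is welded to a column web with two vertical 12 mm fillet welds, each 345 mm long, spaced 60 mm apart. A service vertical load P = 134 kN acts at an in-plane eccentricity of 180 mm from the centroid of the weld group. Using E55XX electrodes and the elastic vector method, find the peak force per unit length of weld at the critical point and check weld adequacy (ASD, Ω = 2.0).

f_max ≈ 629 N/mm; adequate

E55XX → F_EXX = 550 MPa.
Total weld length L_w = 690 mm. Treat welds as unit-width lines.
Polar moment about centroid: J = 2[d³/12 + d(b/2)²] = 2[345³/12 + 345×30²] = 7465000 mm³.
Direct shear f_v = P/L_w = 134×10³ / 690 = 194.2 N/mm (vertical).
Torsion M = P·e = 134×10³ × 180 = 24120000 N·mm.
Critical point at (x, y) = (30, 172.5) from centroid. f_tx = M·y/J = 557.4 N/mm; f_ty = M·x/J = 96.93 N/mm.
Resultant f_max = √[f_tx² + (f_v + f_ty)²] = √[557.4² + (194.2 + 96.93)²] = 628.8 N/mm.
Capacity per unit length: r_n/Ω = (1/2.0) × 0.6 × 550 × (0.707 × 12) = 1400 N/mm.
628.8 ≤ 1400 → adequate.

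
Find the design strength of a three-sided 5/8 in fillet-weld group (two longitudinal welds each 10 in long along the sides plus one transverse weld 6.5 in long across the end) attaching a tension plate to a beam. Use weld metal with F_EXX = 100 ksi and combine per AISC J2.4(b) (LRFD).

φR_n ≈ 532 kip

t_e = 0.707 × 0.625 = 0.4419 in.
R_nwl = 0.6 × 100 × 0.4419 × 20 = 530.2 kip (longitudinal, 2 welds).
R_nwt = 0.6 × 100 × 0.4419 × 6.5 = 172.3 kip (transverse, base value).
(i) R_nwl + R_nwt = 702.6 kip; (ii) 0.85 R_nwl + 1.5 R_nwt = 709.2 kip.
R_n = max = 709.2 kip [governs: (ii)]; φR_n = 531.9 kip.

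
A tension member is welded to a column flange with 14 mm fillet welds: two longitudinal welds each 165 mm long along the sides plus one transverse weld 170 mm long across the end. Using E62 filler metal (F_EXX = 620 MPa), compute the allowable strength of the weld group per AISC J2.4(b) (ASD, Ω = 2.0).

R_n/Ω ≈ 986 kN

t_e = 0.707 × 14 = 9.898 mm.
R_nwl = 0.6 × 620 × 9.898 × 330 × 10⁻³ = 1215 kN (longitudinal, 2 welds).
R_nwt = 0.6 × 620 × 9.898 × 170 × 10⁻³ = 625.9 kN (transverse, base value).
(i) R_nwl + R_nwt = 1841 kN; (ii) 0.85 R_nwl + 1.5 R_nwt = 1972 kN.
R_n = max = 1972 kN [governs: (ii)]; R_n/Ω = 985.9 kN.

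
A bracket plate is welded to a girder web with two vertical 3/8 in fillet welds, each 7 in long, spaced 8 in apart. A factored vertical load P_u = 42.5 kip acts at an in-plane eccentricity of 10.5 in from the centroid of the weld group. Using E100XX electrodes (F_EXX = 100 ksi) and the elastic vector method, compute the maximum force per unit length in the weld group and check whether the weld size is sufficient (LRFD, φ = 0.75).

f_max ≈ 10.9 kip/in; adequate

Total weld length L_w = 14 in. Treat welds as unit-width lines.
Polar moment about centroid: J = 2[d³/12 + d(b/2)²] = 2[7³/12 + 7×4²] = 281.2 in³.
Direct shear f_v = P/L_w = 42.5 / 14 = 3.036 kip/in (vertical).
Torsion M = P·e = 42.5 × 10.5 = 446.25 kip·in.
Critical point at (x, y) = (4, 3.5) from centroid. f_tx = M·y/J = 5.555 kip/in; f_ty = M·x/J = 6.349 kip/in.
Resultant f_max = √[f_tx² + (f_v + f_ty)²] = √[5.555² + (3.036 + 6.349)²] = 10.91 kip/in.
Capacity per unit length: φr_n = 0.75 × 0.6 × 100 × (0.707 × 0.375) = 11.93 kip/in.
10.91 ≤ 11.93 → adequate.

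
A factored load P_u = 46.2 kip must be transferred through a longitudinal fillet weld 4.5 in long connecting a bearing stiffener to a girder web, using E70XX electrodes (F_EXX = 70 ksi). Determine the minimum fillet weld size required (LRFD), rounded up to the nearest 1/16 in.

Total weld length L = 4.5 in.
Required throat t_e = P_u / (φ × 0.6 F_EXX × L) = 46.2 / (0.75 × 0.6 × 70 × 4.5) = 0.3259 in.
Required leg w = t_e / 0.707 = 0.461 in → use 1/2 in.

w = 1/2 in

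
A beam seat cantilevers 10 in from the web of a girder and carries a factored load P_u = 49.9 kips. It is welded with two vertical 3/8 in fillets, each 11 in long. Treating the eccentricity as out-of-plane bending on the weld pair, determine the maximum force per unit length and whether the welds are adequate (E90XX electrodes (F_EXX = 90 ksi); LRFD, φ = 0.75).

L_w = 2 × 11 = 22 in; section modulus (unit throat) S = 2 × L²/6 = 40.33 in².
Direct shear f_v = P/L_w = 49.9/22 = 2.268 kip/in.
Moment M = P × e = 49.9 × 10 = 499 kip·in; bending f_b = M/S = 12.37 kip/in.
f_max = √(f_v² + f_b²) = √(2.268² + 12.37²) = 12.58 kip/in.
φr_n = 0.75 × 0.6 × 90 × (0.707 × 0.375) = 10.74 kip/in → NOT adequate.

f_max ≈ 12.6 kip/in; NOT adequate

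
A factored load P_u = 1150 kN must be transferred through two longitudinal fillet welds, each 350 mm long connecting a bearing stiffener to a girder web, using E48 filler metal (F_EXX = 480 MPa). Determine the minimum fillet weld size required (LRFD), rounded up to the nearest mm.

w = 11 mm

Total weld length L = 700 mm.
Required throat t_e = P_u / (φ × 0.6 F_EXX × L) = 1150 / (0.75 × 0.6 × 480 × 700 × 10⁻³) = 7.606 mm.
Required leg w = t_e / 0.707 = 10.76 mm → use 11 mm.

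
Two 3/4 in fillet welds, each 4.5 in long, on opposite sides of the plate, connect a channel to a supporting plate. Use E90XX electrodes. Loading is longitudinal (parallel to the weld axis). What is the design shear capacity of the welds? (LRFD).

φR_n ≈ 193 kips

E90XX → F_EXX = 90 ksi.
Effective throat t_e = 0.707 × 0.75 = 0.5302 in.
Total length L = 9 in; A_we = 0.5302 × 9 = 4.772 in².
F_nw = 0.6 F_EXX = 0.6 × 90 = 54 ksi.
φR_n = 0.75 × 54 × 4.772 = 193.3 kips.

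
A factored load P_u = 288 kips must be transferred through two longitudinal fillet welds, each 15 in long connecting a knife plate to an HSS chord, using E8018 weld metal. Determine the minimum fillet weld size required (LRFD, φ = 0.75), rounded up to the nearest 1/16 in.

E80XX → F_EXX = 80 ksi.
Total weld length L = 30 in.
Required throat t_e = P_u / (φ × 0.6 F_EXX × L) = 288 / (0.75 × 0.6 × 80 × 30) = 0.2667 in.
Required leg w = t_e / 0.707 = 0.3772 in → use 7/16 in.

w = 7/16 in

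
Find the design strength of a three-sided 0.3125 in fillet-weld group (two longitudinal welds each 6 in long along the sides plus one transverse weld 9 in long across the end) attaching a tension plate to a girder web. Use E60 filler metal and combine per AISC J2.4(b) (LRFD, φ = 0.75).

E60XX → F_EXX = 60 ksi.
t_e = 0.707 × 0.3125 = 0.2209 in.
R_nwl = 0.6 × 60 × 0.2209 × 12 = 95.44 kips (longitudinal, 2 welds).
R_nwt = 0.6 × 60 × 0.2209 × 9 = 71.58 kips (transverse, base value).
(i) R_nwl + R_nwt = 167 kips; (ii) 0.85 R_nwl + 1.5 R_nwt = 188.5 kips.
R_n = max = 188.5 kips [governs: (ii)]; φR_n = 141.4 kips.

φR_n ≈ 141 kips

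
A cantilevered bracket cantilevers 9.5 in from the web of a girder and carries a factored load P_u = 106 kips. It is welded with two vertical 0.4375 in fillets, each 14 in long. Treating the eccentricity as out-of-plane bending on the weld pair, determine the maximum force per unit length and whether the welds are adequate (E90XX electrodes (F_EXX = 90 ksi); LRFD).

f_max ≈ 15.9 kip/in; NOT adequate

L_w = 2 × 14 = 28 in; section modulus (unit throat) S = 2 × L²/6 = 65.33 in².
Direct shear f_v = P/L_w = 106/28 = 3.786 kip/in.
Moment M = P × e = 106 × 9.5 = 1007 kip·in; bending f_b = M/S = 15.41 kip/in.
f_max = √(f_v² + f_b²) = √(3.786² + 15.41²) = 15.87 kip/in.
φr_n = 0.75 × 0.6 × 90 × (0.707 × 0.4375) = 12.53 kip/in → NOT adequate.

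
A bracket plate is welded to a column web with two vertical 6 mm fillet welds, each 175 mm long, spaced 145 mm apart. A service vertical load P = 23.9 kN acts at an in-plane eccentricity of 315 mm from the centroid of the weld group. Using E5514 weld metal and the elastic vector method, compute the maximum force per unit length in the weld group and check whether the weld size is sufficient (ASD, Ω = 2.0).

f_max ≈ 360 N/mm; adequate

E55XX → F_EXX = 550 MPa.
Total weld length L_w = 350 mm. Treat welds as unit-width lines.
Polar moment about centroid: J = 2[d³/12 + d(b/2)²] = 2[175³/12 + 175×72.5²] = 2733000 mm³.
Direct shear f_v = P/L_w = 23.9×10³ / 350 = 68.29 N/mm (vertical).
Torsion M = P·e = 23.9×10³ × 315 = 7528500 N·mm.
Critical point at (x, y) = (72.5, 87.5) from centroid. f_tx = M·y/J = 241 N/mm; f_ty = M·x/J = 199.7 N/mm.
Resultant f_max = √[f_tx² + (f_v + f_ty)²] = √[241² + (68.29 + 199.7)²] = 360.5 N/mm.
Capacity per unit length: r_n/Ω = (1/2.0) × 0.6 × 550 × (0.707 × 6) = 699.9 N/mm.
360.5 ≤ 699.9 → adequate.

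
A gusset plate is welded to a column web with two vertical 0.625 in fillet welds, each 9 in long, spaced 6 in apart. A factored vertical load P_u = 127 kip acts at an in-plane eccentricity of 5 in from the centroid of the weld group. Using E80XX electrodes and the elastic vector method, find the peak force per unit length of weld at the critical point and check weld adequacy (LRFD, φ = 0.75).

f_max ≈ 17.1 kip/in; NOT adequate

E80XX → F_EXX = 80 ksi.
Total weld length L_w = 18 in. Treat welds as unit-width lines.
Polar moment about centroid: J = 2[d³/12 + d(b/2)²] = 2[9³/12 + 9×3²] = 283.5 in³.
Direct shear f_v = P/L_w = 127 / 18 = 7.056 kip/in (vertical).
Torsion M = P·e = 127 × 5 = 635 kip·in.
Critical point at (x, y) = (3, 4.5) from centroid. f_tx = M·y/J = 10.08 kip/in; f_ty = M·x/J = 6.72 kip/in.
Resultant f_max = √[f_tx² + (f_v + f_ty)²] = √[10.08² + (7.056 + 6.72)²] = 17.07 kip/in.
Capacity per unit length: φr_n = 0.75 × 0.6 × 80 × (0.707 × 0.625) = 15.91 kip/in.
17.07 > 15.91 → NOT adequate.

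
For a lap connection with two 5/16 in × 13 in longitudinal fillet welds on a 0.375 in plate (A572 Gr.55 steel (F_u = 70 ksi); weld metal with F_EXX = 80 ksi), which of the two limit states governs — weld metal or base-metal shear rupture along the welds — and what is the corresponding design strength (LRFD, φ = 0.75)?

φR_n ≈ 207 kip (weld metal governs)

t_e = 0.707 × 0.3125 = 0.2209 in; L = 26 in.
Weld metal: φR_n = 0.75 × 0.6 × 80 × 0.2209 × 26 = 206.8 kip.
Base metal (shear rupture): φR_n = 0.75 × 0.6 × 70 × 0.375 × 26 = 307.1 kip.
Governing: weld metal.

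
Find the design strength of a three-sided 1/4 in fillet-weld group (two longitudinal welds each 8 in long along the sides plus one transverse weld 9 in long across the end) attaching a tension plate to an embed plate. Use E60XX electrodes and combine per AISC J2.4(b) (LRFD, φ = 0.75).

E60XX → F_EXX = 60 ksi.
t_e = 0.707 × 0.25 = 0.1767 in.
R_nwl = 0.6 × 60 × 0.1767 × 16 = 101.8 kips (longitudinal, 2 welds).
R_nwt = 0.6 × 60 × 0.1767 × 9 = 57.27 kips (transverse, base value).
(i) R_nwl + R_nwt = 159.1 kips; (ii) 0.85 R_nwl + 1.5 R_nwt = 172.4 kips.
R_n = max = 172.4 kips [governs: (ii)]; φR_n = 129.3 kips.

φR_n ≈ 129 kips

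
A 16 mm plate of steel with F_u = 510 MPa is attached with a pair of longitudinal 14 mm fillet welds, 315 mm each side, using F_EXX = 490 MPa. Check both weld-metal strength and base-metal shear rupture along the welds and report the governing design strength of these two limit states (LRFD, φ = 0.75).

t_e = 0.707 × 14 = 9.898 mm; L = 630 mm.
Weld metal: φR_n = 0.75 × 0.6 × 490 × 9.898 × 630 × 10⁻³ = 1375 kN.
Base metal (shear rupture): φR_n = 0.75 × 0.6 × 510 × 16 × 630 × 10⁻³ = 2313 kN.
Governing: weld metal.

φR_n ≈ 1370 kN (weld metal governs)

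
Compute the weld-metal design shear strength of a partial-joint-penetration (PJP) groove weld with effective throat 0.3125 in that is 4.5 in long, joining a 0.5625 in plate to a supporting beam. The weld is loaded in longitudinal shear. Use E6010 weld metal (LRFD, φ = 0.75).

E60XX → F_EXX = 60 ksi.
Effective throat (given) t_e = 0.3125 in.
A_we = 0.3125 × 4.5 = 1.406 in².
F_nw = 0.6 F_EXX = 36 ksi.
φR_n = 0.75 × 36 × 1.406 = 37.97 kip.

φR_n ≈ 38 kip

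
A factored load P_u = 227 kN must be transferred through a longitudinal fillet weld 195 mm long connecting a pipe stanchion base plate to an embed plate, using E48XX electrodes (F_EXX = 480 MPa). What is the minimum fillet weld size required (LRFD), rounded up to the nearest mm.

w = 8 mm

Total weld length L = 195 mm.
Required throat t_e = P_u / (φ × 0.6 F_EXX × L) = 227 / (0.75 × 0.6 × 480 × 195 × 10⁻³) = 5.389 mm.
Required leg w = t_e / 0.707 = 7.623 mm → use 8 mm.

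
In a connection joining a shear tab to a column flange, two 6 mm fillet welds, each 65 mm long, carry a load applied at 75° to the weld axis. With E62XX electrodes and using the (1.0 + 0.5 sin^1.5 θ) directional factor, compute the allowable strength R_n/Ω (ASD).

E62XX → F_EXX = 620 MPa.
t_e = 0.707 × 6 = 4.242 mm; A_we = 4.242 × 130 = 551.5 mm².
Directional factor: 1.0 + 0.5 sin^1.5(75°) = 1.475.
F_nw = 0.6 × 620 × 1.475 = 548.6 MPa.
R_n/Ω = (548.6 × 551.5) / 2.0 × 10⁻³ = 151.3 kN.

R_n/Ω ≈ 151 kN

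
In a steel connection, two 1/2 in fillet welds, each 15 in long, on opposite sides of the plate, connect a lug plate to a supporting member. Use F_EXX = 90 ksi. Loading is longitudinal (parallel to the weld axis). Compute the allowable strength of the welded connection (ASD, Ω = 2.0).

R_n/Ω ≈ 286 kips

Effective throat t_e = 0.707 × 0.5 = 0.3535 in.
Total length L = 30 in; A_we = 0.3535 × 30 = 10.6 in².
F_nw = 0.6 F_EXX = 0.6 × 90 = 54 ksi.
R_n = 54 × 10.6 = 572.7 kips; R_n/Ω = 572.7/2.0 = 286.3 kips.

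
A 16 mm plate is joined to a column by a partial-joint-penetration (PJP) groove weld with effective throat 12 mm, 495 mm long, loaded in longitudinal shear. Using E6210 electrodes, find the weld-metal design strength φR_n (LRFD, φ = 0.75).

E62XX → F_EXX = 620 MPa.
Effective throat (given) t_e = 12 mm.
A_we = 12 × 495 = 5940 mm².
F_nw = 0.6 F_EXX = 372 MPa.
φR_n = 0.75 × 372 × 5940 × 10⁻³ = 1657 kN.

φR_n ≈ 1660 kN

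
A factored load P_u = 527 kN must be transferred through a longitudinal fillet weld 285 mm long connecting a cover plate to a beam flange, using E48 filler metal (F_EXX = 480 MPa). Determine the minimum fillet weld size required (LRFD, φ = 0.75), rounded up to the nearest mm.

Total weld length L = 285 mm.
Required throat t_e = P_u / (φ × 0.6 F_EXX × L) = 527 / (0.75 × 0.6 × 480 × 285 × 10⁻³) = 8.561 mm.
Required leg w = t_e / 0.707 = 12.11 mm → use 13 mm.

w = 13 mm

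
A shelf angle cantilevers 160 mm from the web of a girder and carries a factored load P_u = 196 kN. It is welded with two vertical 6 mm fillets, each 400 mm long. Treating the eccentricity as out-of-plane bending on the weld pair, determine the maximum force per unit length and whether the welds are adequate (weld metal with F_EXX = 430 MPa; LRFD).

L_w = 2 × 400 = 800 mm; section modulus (unit throat) S = 2 × L²/6 = 53330 mm².
Direct shear f_v = P/L_w = 196×10³/800 = 245 N/mm.
Moment M = P × e = 196×10³ × 160 = 31360000 N·mm; bending f_b = M/S = 588 N/mm.
f_max = √(f_v² + f_b²) = √(245² + 588²) = 637 N/mm.
φr_n = 0.75 × 0.6 × 430 × (0.707 × 6) = 820.8 N/mm → adequate.

f_max ≈ 637 N/mm; adequate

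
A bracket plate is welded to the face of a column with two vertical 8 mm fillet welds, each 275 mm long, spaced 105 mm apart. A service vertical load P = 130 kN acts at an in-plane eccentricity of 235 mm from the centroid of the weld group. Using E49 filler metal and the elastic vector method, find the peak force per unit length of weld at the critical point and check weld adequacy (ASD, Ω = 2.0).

f_max ≈ 1010 N/mm; NOT adequate

E49XX → F_EXX = 490 MPa.
Total weld length L_w = 550 mm. Treat welds as unit-width lines.
Polar moment about centroid: J = 2[d³/12 + d(b/2)²] = 2[275³/12 + 275×52.5²] = 4982000 mm³.
Direct shear f_v = P/L_w = 130×10³ / 550 = 236.4 N/mm (vertical).
Torsion M = P·e = 130×10³ × 235 = 30550000 N·mm.
Critical point at (x, y) = (52.5, 137.5) from centroid. f_tx = M·y/J = 843.1 N/mm; f_ty = M·x/J = 321.9 N/mm.
Resultant f_max = √[f_tx² + (f_v + f_ty)²] = √[843.1² + (236.4 + 321.9)²] = 1011 N/mm.
Capacity per unit length: r_n/Ω = (1/2.0) × 0.6 × 490 × (0.707 × 8) = 831.4 N/mm.
1011 > 831.4 → NOT adequate.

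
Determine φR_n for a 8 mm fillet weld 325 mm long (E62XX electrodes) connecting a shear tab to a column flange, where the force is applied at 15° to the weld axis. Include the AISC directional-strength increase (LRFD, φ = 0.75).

φR_n ≈ 547 kN

E62XX → F_EXX = 620 MPa.
t_e = 0.707 × 8 = 5.656 mm; A_we = 5.656 × 325 = 1838 mm².
Directional factor: 1.0 + 0.5 sin^1.5(15°) = 1.066.
F_nw = 0.6 × 620 × 1.066 = 396.5 MPa.
φR_n = 0.75 × 396.5 × 1838 × 10⁻³ = 546.6 kN.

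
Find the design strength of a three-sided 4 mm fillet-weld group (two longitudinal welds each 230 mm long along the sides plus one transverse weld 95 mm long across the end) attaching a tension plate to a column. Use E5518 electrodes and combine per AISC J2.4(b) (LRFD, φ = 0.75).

E55XX → F_EXX = 550 MPa.
t_e = 0.707 × 4 = 2.828 mm.
R_nwl = 0.6 × 550 × 2.828 × 460 × 10⁻³ = 429.3 kN (longitudinal, 2 welds).
R_nwt = 0.6 × 550 × 2.828 × 95 × 10⁻³ = 88.66 kN (transverse, base value).
(i) R_nwl + R_nwt = 517.9 kN; (ii) 0.85 R_nwl + 1.5 R_nwt = 497.9 kN.
R_n = max = 517.9 kN [governs: (i)]; φR_n = 388.5 kN.

φR_n ≈ 388 kN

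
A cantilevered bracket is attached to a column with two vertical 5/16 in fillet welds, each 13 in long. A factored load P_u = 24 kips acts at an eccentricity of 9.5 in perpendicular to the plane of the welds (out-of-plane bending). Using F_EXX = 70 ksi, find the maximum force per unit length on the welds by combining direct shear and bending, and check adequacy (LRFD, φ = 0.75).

L_w = 2 × 13 = 26 in; section modulus (unit throat) S = 2 × L²/6 = 56.33 in².
Direct shear f_v = P/L_w = 24/26 = 0.9231 kip/in.
Moment M = P × e = 24 × 9.5 = 228 kip·in; bending f_b = M/S = 4.047 kip/in.
f_max = √(f_v² + f_b²) = √(0.9231² + 4.047²) = 4.151 kip/in.
φr_n = 0.75 × 0.6 × 70 × (0.707 × 0.3125) = 6.96 kip/in → adequate.

f_max ≈ 4.15 kip/in; adequate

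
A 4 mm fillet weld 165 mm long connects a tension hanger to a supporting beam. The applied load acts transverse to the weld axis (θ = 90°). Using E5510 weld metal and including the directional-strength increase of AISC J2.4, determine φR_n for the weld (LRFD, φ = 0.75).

E55XX → F_EXX = 550 MPa.
t_e = 0.707 × 4 = 2.828 mm; A_we = 2.828 × 165 = 466.6 mm².
Directional factor: 1.0 + 0.5 sin^1.5(90°) = 1.5.
F_nw = 0.6 × 550 × 1.5 = 495 MPa.
φR_n = 0.75 × 495 × 466.6 × 10⁻³ = 173.2 kN.

φR_n ≈ 173 kN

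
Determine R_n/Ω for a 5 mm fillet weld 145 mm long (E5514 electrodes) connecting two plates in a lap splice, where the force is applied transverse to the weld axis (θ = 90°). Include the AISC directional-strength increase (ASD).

E55XX → F_EXX = 550 MPa.
t_e = 0.707 × 5 = 3.535 mm; A_we = 3.535 × 145 = 512.6 mm².
Directional factor: 1.0 + 0.5 sin^1.5(90°) = 1.5.
F_nw = 0.6 × 550 × 1.5 = 495 MPa.
R_n/Ω = (495 × 512.6) / 2.0 × 10⁻³ = 126.9 kN.

R_n/Ω ≈ 127 kN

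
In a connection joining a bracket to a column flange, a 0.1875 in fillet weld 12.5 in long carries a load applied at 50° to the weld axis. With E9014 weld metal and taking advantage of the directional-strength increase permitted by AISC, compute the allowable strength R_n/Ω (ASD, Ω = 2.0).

R_n/Ω ≈ 59.7 kip

E90XX → F_EXX = 90 ksi.
t_e = 0.707 × 0.1875 = 0.1326 in; A_we = 0.1326 × 12.5 = 1.657 in².
Directional factor: 1.0 + 0.5 sin^1.5(50°) = 1.335.
F_nw = 0.6 × 90 × 1.335 = 72.1 ksi.
R_n/Ω = (72.1 × 1.657) / 2.0 = 59.74 kip.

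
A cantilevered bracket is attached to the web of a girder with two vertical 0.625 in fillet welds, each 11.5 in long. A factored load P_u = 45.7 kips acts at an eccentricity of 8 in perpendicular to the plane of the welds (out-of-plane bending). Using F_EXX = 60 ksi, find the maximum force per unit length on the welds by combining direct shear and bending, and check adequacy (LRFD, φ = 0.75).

L_w = 2 × 11.5 = 23 in; section modulus (unit throat) S = 2 × L²/6 = 44.08 in².
Direct shear f_v = P/L_w = 45.7/23 = 1.987 kip/in.
Moment M = P × e = 45.7 × 8 = 365.6 kip·in; bending f_b = M/S = 8.293 kip/in.
f_max = √(f_v² + f_b²) = √(1.987² + 8.293²) = 8.528 kip/in.
φr_n = 0.75 × 0.6 × 60 × (0.707 × 0.625) = 11.93 kip/in → adequate.

f_max ≈ 8.53 kip/in; adequate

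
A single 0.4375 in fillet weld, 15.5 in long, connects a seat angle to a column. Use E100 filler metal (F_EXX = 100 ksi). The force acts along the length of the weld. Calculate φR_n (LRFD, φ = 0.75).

Effective throat t_e = 0.707 × 0.4375 = 0.3093 in.
Total length L = 15.5 in; A_we = 0.3093 × 15.5 = 4.794 in².
F_nw = 0.6 F_EXX = 0.6 × 100 = 60 ksi.
φR_n = 0.75 × 60 × 4.794 = 215.7 kips.

φR_n ≈ 216 kips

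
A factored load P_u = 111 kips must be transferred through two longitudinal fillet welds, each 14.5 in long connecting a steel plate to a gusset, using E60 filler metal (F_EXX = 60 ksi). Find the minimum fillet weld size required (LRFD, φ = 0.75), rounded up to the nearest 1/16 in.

Total weld length L = 29 in.
Required throat t_e = P_u / (φ × 0.6 F_EXX × L) = 111 / (0.75 × 0.6 × 60 × 29) = 0.1418 in.
Required leg w = t_e / 0.707 = 0.2005 in → use 1/4 in.

w = 1/4 in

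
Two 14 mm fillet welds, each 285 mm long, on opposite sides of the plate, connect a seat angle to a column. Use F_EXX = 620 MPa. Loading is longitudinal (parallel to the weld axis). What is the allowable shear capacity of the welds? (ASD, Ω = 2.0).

R_n/Ω ≈ 1050 kN

Effective throat t_e = 0.707 × 14 = 9.898 mm.
Total length L = 570 mm; A_we = 9.898 × 570 = 5642 mm².
F_nw = 0.6 F_EXX = 0.6 × 620 = 372 MPa.
R_n = 372 × 5642 × 10⁻³ = 2099 kN; R_n/Ω = 2099/2.0 = 1049 kN.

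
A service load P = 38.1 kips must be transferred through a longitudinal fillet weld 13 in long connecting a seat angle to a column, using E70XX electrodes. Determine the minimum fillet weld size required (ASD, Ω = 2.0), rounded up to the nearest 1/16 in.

E70XX → F_EXX = 70 ksi.
Total weld length L = 13 in.
Required throat t_e = P × Ω / (0.6 F_EXX × L) = 38.1 × 2.0 / (0.6 × 70 × 13) = 0.1396 in.
Required leg w = t_e / 0.707 = 0.1974 in → use 1/4 in.

w = 1/4 in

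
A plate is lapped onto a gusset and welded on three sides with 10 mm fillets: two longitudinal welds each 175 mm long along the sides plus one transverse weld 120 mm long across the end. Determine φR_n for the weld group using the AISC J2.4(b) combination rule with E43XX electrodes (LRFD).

φR_n ≈ 653 kN

E43XX → F_EXX = 430 MPa.
t_e = 0.707 × 10 = 7.07 mm.
R_nwl = 0.6 × 430 × 7.07 × 350 × 10⁻³ = 638.4 kN (longitudinal, 2 welds).
R_nwt = 0.6 × 430 × 7.07 × 120 × 10⁻³ = 218.9 kN (transverse, base value).
(i) R_nwl + R_nwt = 857.3 kN; (ii) 0.85 R_nwl + 1.5 R_nwt = 871 kN.
R_n = max = 871 kN [governs: (ii)]; φR_n = 653.2 kN.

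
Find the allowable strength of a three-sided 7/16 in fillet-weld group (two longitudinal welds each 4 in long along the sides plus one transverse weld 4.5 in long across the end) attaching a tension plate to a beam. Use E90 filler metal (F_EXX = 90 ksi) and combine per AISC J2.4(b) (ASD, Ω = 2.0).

R_n/Ω ≈ 113 kips

t_e = 0.707 × 0.4375 = 0.3093 in.
R_nwl = 0.6 × 90 × 0.3093 × 8 = 133.6 kips (longitudinal, 2 welds).
R_nwt = 0.6 × 90 × 0.3093 × 4.5 = 75.16 kips (transverse, base value).
(i) R_nwl + R_nwt = 208.8 kips; (ii) 0.85 R_nwl + 1.5 R_nwt = 226.3 kips.
R_n = max = 226.3 kips [governs: (ii)]; R_n/Ω = 113.2 kips.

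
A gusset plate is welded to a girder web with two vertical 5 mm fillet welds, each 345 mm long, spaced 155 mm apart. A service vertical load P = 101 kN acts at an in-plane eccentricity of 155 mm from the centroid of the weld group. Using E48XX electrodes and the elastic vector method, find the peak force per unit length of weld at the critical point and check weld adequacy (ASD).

E48XX → F_EXX = 480 MPa.
Total weld length L_w = 690 mm. Treat welds as unit-width lines.
Polar moment about centroid: J = 2[d³/12 + d(b/2)²] = 2[345³/12 + 345×77.5²] = 10990000 mm³.
Direct shear f_v = P/L_w = 101×10³ / 690 = 146.4 N/mm (vertical).
Torsion M = P·e = 101×10³ × 155 = 15655000 N·mm.
Critical point at (x, y) = (77.5, 172.5) from centroid. f_tx = M·y/J = 245.8 N/mm; f_ty = M·x/J = 110.4 N/mm.
Resultant f_max = √[f_tx² + (f_v + f_ty)²] = √[245.8² + (146.4 + 110.4)²] = 355.4 N/mm.
Capacity per unit length: r_n/Ω = (1/2.0) × 0.6 × 480 × (0.707 × 5) = 509 N/mm.
355.4 ≤ 509 → adequate.

f_max ≈ 355 N/mm; adequate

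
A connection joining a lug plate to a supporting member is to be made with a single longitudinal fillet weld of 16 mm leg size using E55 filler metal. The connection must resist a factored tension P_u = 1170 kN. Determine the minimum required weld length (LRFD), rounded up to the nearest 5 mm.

L = 420 mm

E55XX → F_EXX = 550 MPa.
Throat t_e = 0.707 × 16 = 11.31 mm.
φr_n = 0.75 × 0.6 × 550 × 11.31 × 10⁻³ = 2.8 kN/mm.
L_req = P_u / φr_n = 1170 / 2.8 = 417.9 mm total.
Round up → use L = 420 mm.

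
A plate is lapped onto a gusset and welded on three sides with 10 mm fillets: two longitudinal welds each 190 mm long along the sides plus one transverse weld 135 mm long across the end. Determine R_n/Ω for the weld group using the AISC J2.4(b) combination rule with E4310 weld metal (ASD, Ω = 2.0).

R_n/Ω ≈ 479 kN

E43XX → F_EXX = 430 MPa.
t_e = 0.707 × 10 = 7.07 mm.
R_nwl = 0.6 × 430 × 7.07 × 380 × 10⁻³ = 693.1 kN (longitudinal, 2 welds).
R_nwt = 0.6 × 430 × 7.07 × 135 × 10⁻³ = 246.2 kN (transverse, base value).
(i) R_nwl + R_nwt = 939.4 kN; (ii) 0.85 R_nwl + 1.5 R_nwt = 958.5 kN.
R_n = max = 958.5 kN [governs: (ii)]; R_n/Ω = 479.3 kN.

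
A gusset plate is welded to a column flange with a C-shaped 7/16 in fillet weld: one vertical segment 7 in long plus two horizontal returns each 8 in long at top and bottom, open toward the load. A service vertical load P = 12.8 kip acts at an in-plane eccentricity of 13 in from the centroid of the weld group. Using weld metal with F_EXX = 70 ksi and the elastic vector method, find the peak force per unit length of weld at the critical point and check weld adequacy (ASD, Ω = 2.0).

f_max ≈ 3.17 kip/in; adequate

Total weld length L_w = 23 in. Treat welds as unit-width lines.
Centroid: x̄ = 2×8×4 / 23 = 2.783 in from the vertical weld.
Polar moment about centroid: J = I_x + I_y = [7³/12 + 2×8×3.5²] + [7×2.783² + 2(8³/12 + 8×1.217²)] = 387.8 in³.
Direct shear f_v = P/L_w = 12.8 / 23 = 0.5565 kip/in (vertical).
Torsion M = P·e = 12.8 × 13 = 166.4 kip·in.
Critical point at (x, y) = (5.217, 3.5) from centroid. f_tx = M·y/J = 1.502 kip/in; f_ty = M·x/J = 2.239 kip/in.
Resultant f_max = √[f_tx² + (f_v + f_ty)²] = √[1.502² + (0.5565 + 2.239)²] = 3.173 kip/in.
Capacity per unit length: r_n/Ω = (1/2.0) × 0.6 × 70 × (0.707 × 0.4375) = 6.496 kip/in.
3.173 ≤ 6.496 → adequate.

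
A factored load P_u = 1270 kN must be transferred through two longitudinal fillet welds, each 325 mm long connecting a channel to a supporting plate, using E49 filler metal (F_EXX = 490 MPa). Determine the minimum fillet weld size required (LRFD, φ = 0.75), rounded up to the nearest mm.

Total weld length L = 650 mm.
Required throat t_e = P_u / (φ × 0.6 F_EXX × L) = 1270 / (0.75 × 0.6 × 490 × 650 × 10⁻³) = 8.861 mm.
Required leg w = t_e / 0.707 = 12.53 mm → use 13 mm.

w = 13 mm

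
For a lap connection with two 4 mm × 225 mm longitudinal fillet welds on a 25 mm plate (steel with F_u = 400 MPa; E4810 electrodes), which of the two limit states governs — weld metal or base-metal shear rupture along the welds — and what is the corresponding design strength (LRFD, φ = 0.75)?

φR_n ≈ 275 kN (weld metal governs)

E48XX → F_EXX = 480 MPa.
t_e = 0.707 × 4 = 2.828 mm; L = 450 mm.
Weld metal: φR_n = 0.75 × 0.6 × 480 × 2.828 × 450 × 10⁻³ = 274.9 kN.
Base metal (shear rupture): φR_n = 0.75 × 0.6 × 400 × 25 × 450 × 10⁻³ = 2025 kN.
Governing: weld metal.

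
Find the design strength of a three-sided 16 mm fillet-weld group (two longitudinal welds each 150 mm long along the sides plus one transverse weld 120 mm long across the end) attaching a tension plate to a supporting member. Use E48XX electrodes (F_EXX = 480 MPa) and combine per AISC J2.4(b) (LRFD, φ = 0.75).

φR_n ≈ 1060 kN

t_e = 0.707 × 16 = 11.31 mm.
R_nwl = 0.6 × 480 × 11.31 × 300 × 10⁻³ = 977.4 kN (longitudinal, 2 welds).
R_nwt = 0.6 × 480 × 11.31 × 120 × 10⁻³ = 390.9 kN (transverse, base value).
(i) R_nwl + R_nwt = 1368 kN; (ii) 0.85 R_nwl + 1.5 R_nwt = 1417 kN.
R_n = max = 1417 kN [governs: (ii)]; φR_n = 1063 kN.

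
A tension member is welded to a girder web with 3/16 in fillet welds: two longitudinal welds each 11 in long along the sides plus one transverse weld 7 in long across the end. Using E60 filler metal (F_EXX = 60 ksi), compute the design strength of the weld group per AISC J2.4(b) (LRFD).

t_e = 0.707 × 0.1875 = 0.1326 in.
R_nwl = 0.6 × 60 × 0.1326 × 22 = 105 kips (longitudinal, 2 welds).
R_nwt = 0.6 × 60 × 0.1326 × 7 = 33.41 kips (transverse, base value).
(i) R_nwl + R_nwt = 138.4 kips; (ii) 0.85 R_nwl + 1.5 R_nwt = 139.3 kips.
R_n = max = 139.3 kips [governs: (ii)]; φR_n = 104.5 kips.

φR_n ≈ 105 kips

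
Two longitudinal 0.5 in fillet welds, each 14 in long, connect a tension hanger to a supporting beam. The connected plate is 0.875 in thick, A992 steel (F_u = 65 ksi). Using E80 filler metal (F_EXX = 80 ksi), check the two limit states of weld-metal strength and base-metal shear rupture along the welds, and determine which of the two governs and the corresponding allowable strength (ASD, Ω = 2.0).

t_e = 0.707 × 0.5 = 0.3535 in; L = 28 in.
Weld metal: R_n/Ω = (1/2.0) × 0.6 × 80 × 0.3535 × 28 = 237.6 kips.
Base metal (shear rupture): R_n/Ω = (1/2.0) × 0.6 × 65 × 0.875 × 28 = 477.8 kips.
Governing: weld metal.

R_n/Ω ≈ 238 kips (weld metal governs)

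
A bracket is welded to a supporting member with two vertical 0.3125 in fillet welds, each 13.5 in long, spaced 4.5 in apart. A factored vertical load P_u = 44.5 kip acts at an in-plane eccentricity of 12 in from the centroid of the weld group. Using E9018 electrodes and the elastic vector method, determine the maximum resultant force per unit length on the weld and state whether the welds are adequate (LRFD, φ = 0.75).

f_max ≈ 7.63 kip/in; adequate

E90XX → F_EXX = 90 ksi.
Total weld length L_w = 27 in. Treat welds as unit-width lines.
Polar moment about centroid: J = 2[d³/12 + d(b/2)²] = 2[13.5³/12 + 13.5×2.25²] = 546.8 in³.
Direct shear f_v = P/L_w = 44.5 / 27 = 1.648 kip/in (vertical).
Torsion M = P·e = 44.5 × 12 = 534 kip·in.
Critical point at (x, y) = (2.25, 6.75) from centroid. f_tx = M·y/J = 6.593 kip/in; f_ty = M·x/J = 2.198 kip/in.
Resultant f_max = √[f_tx² + (f_v + f_ty)²] = √[6.593² + (1.648 + 2.198)²] = 7.632 kip/in.
Capacity per unit length: φr_n = 0.75 × 0.6 × 90 × (0.707 × 0.3125) = 8.948 kip/in.
7.632 ≤ 8.948 → adequate.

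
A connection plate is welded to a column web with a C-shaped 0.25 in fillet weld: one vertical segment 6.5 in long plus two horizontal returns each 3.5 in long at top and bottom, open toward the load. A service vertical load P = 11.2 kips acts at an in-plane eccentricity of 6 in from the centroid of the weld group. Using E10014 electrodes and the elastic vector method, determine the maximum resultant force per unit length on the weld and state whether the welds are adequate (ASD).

E100XX → F_EXX = 100 ksi.
Total weld length L_w = 13.5 in. Treat welds as unit-width lines.
Centroid: x̄ = 2×3.5×1.75 / 13.5 = 0.9074 in from the vertical weld.
Polar moment about centroid: J = I_x + I_y = [6.5³/12 + 2×3.5×3.25²] + [6.5×0.9074² + 2(3.5³/12 + 3.5×0.8426²)] = 114.3 in³.
Direct shear f_v = P/L_w = 11.2 / 13.5 = 0.8296 kip/in (vertical).
Torsion M = P·e = 11.2 × 6 = 67.2 kip·in.
Critical point at (x, y) = (2.593, 3.25) from centroid. f_tx = M·y/J = 1.911 kip/in; f_ty = M·x/J = 1.524 kip/in.
Resultant f_max = √[f_tx² + (f_v + f_ty)²] = √[1.911² + (0.8296 + 1.524)²] = 3.032 kip/in.
Capacity per unit length: r_n/Ω = (1/2.0) × 0.6 × 100 × (0.707 × 0.25) = 5.302 kip/in.
3.032 ≤ 5.302 → adequate.

f_max ≈ 3.03 kip/in; adequate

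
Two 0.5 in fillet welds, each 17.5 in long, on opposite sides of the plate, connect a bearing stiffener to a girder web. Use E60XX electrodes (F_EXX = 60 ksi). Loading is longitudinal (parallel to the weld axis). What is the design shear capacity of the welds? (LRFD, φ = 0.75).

φR_n ≈ 334 kips

Effective throat t_e = 0.707 × 0.5 = 0.3535 in.
Total length L = 35 in; A_we = 0.3535 × 35 = 12.37 in².
F_nw = 0.6 F_EXX = 0.6 × 60 = 36 ksi.
φR_n = 0.75 × 36 × 12.37 = 334.1 kips.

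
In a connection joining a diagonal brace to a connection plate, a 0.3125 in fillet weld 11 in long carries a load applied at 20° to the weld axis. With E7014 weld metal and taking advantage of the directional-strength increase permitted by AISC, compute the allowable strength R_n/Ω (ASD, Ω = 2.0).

R_n/Ω ≈ 56.1 kip

E70XX → F_EXX = 70 ksi.
t_e = 0.707 × 0.3125 = 0.2209 in; A_we = 0.2209 × 11 = 2.43 in².
Directional factor: 1.0 + 0.5 sin^1.5(20°) = 1.1.
F_nw = 0.6 × 70 × 1.1 = 46.2 ksi.
R_n/Ω = (46.2 × 2.43) / 2.0 = 56.14 kip.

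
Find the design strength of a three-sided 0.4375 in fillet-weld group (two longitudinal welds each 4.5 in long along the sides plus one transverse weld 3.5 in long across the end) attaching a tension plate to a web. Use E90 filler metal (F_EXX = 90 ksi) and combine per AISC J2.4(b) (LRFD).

φR_n ≈ 162 kip

t_e = 0.707 × 0.4375 = 0.3093 in.
R_nwl = 0.6 × 90 × 0.3093 × 9 = 150.3 kip (longitudinal, 2 welds).
R_nwt = 0.6 × 90 × 0.3093 × 3.5 = 58.46 kip (transverse, base value).
(i) R_nwl + R_nwt = 208.8 kip; (ii) 0.85 R_nwl + 1.5 R_nwt = 215.5 kip.
R_n = max = 215.5 kip [governs: (ii)]; φR_n = 161.6 kip.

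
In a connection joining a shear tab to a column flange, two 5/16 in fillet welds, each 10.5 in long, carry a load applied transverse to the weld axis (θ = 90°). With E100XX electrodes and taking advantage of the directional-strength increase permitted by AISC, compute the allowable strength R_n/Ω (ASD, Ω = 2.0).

E100XX → F_EXX = 100 ksi.
t_e = 0.707 × 0.3125 = 0.2209 in; A_we = 0.2209 × 21 = 4.64 in².
Directional factor: 1.0 + 0.5 sin^1.5(90°) = 1.5.
F_nw = 0.6 × 100 × 1.5 = 90 ksi.
R_n/Ω = (90 × 4.64) / 2.0 = 208.8 kips.

R_n/Ω ≈ 209 kips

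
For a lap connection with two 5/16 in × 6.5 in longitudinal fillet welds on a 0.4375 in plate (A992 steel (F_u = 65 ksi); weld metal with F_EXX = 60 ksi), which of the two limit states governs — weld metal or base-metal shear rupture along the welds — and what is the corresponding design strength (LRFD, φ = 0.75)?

φR_n ≈ 77.5 kip (weld metal governs)

t_e = 0.707 × 0.3125 = 0.2209 in; L = 13 in.
Weld metal: φR_n = 0.75 × 0.6 × 60 × 0.2209 × 13 = 77.55 kip.
Base metal (shear rupture): φR_n = 0.75 × 0.6 × 65 × 0.4375 × 13 = 166.4 kip.
Governing: weld metal.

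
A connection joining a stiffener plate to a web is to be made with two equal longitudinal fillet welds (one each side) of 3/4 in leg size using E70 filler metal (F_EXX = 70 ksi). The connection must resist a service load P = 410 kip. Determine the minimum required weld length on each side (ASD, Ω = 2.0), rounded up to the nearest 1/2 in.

Throat t_e = 0.707 × 0.75 = 0.5302 in.
r_n/Ω = (0.6 × 70 × 0.5302) / 2.0 = 11.14 kip/in.
L_req = P / (r_n/Ω) = 410 / 11.14 = 36.82 in total.
Per side: 36.82 / 2 = 18.41 in.
Round up → use L = 18.5 in on each side.

L = 18.5 in on each side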